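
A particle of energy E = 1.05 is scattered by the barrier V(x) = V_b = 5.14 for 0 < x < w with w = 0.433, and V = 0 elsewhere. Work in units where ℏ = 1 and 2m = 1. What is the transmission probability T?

Since E < V_b the interior solution is evanescent with decay constant κ = √(2m(V_b − E))/ℏ = 2.022.
κw = 0.8757, sinh(κw) = 0.9920.
The exact tunnelling result is T⁻¹ = 1 + V_b² sinh²(κw) / [4E(V_b − E)] = 2.513, so T = 0.398.

T = 0.398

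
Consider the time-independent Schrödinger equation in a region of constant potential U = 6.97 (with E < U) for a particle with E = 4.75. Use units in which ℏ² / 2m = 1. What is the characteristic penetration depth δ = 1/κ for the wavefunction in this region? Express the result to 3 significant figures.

δ = 0.671

Since E < U the TISE in this region is ψ'' = κ²ψ with κ = √(2m(U − E))/ℏ.
κ = √(2 × 0.5 × 2.22) = 1.490. The penetration depth is δ = 1/κ = 0.671.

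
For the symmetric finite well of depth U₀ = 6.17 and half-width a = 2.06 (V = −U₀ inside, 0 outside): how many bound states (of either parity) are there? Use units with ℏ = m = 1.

Define the well-strength parameter z₀ = (a/ℏ)√(2mU₀) = 2.06 × √(2·1·6.17) = 7.236.
The even/odd transcendental equations gain one root per π/2 in z₀, giving N = 1 + ⌊2z₀/π⌋ = 1 + ⌊4.607⌋ = 5.

N = 5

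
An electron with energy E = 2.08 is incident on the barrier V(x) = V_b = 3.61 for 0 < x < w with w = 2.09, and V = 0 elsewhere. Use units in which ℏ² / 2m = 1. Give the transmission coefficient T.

T = 0.0220

E < V_b: inside the barrier ψ ∝ e^{±κx} with κ = √(2m(V_b − E))/ℏ = 1.237.
κw = 2.585, sinh(κw) = 6.595.
The exact tunnelling result is T⁻¹ = 1 + V_b² sinh²(κw) / [4E(V_b − E)] = 45.53, so T = 0.0220.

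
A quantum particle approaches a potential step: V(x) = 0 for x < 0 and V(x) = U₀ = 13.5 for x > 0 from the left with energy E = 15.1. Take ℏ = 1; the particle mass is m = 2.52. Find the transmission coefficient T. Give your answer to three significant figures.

T = 0.741

The wavenumbers are k₁ = √(2mE)/ℏ = 8.724 on the left and k₂ = √(2m(E − U₀))/ℏ = 2.840 on the right.
Matching ψ and ψ′ at x = 0 gives r = (k₁ − k₂)/(k₁ + k₂), so R = r² = 0.2589 and T = 1 − R = 0.7411.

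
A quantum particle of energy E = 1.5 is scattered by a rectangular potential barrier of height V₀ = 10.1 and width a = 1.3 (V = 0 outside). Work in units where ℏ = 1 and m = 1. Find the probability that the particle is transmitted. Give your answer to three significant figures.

E < V₀: inside the barrier ψ ∝ e^{±κx} with κ = √(2m(V₀ − E))/ℏ = 4.147.
κa = 5.391, sinh(κa) = 109.8.
Matching ψ, ψ′ at both faces gives T = [1 + V₀² sinh²(κa) / (4E(V₀ − E))]⁻¹ = 1/23820 = 0.0000420.

T = 0.0000420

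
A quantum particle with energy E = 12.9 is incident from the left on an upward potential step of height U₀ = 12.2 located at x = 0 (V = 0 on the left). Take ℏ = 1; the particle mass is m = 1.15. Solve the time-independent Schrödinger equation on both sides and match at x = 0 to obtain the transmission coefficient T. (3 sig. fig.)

On each side the TISE gives plane waves with k = √(2m(E − V))/ℏ: k₁ = √(2·1.15·12.9) = 5.447, k₂ = √(2·1.15·0.7) = 1.269.
Matching ψ and ψ′ at x = 0 gives r = (k₁ − k₂)/(k₁ + k₂), so R = r² = 0.3870 and T = 1 − R = 0.6130.

T = 0.613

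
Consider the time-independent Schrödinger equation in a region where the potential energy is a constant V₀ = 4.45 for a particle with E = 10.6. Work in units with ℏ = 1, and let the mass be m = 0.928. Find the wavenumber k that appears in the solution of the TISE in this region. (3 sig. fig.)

k = 3.38

With E > V₀ the solution is oscillatory, ψ ∝ e^{±ikx} with k = √(2m(E − V₀))/ℏ.
k = √(2 × 0.928 × 6.15) = 3.379.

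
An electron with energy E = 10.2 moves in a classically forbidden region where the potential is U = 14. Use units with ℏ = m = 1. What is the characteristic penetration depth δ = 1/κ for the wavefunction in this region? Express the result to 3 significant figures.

Since E < U the TISE in this region is ψ'' = κ²ψ with κ = √(2m(U − E))/ℏ.
κ = √(2 × 1 × 3.8) = 2.757. The penetration depth is δ = 1/κ = 0.363.

δ = 0.363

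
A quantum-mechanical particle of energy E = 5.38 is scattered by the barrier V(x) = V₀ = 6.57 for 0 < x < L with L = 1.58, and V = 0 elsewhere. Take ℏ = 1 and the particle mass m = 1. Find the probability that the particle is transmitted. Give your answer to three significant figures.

E < V₀: inside the barrier ψ ∝ e^{±κx} with κ = √(2m(V₀ − E))/ℏ = 1.543.
κL = 2.438, sinh(κL) = 5.679.
Matching ψ, ψ′ at both faces gives T = [1 + V₀² sinh²(κL) / (4E(V₀ − E))]⁻¹ = 1/55.35 = 0.0181.

T = 0.0181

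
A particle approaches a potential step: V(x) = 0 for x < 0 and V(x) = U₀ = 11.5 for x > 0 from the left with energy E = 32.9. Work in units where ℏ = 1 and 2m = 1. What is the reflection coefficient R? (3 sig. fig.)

On each side the TISE gives plane waves with k = √(2m(E − V))/ℏ: k₁ = √(2·½·32.9) = 5.736, k₂ = √(2·½·21.4) = 4.626.
Continuity of ψ and ψ′ at the step yields the reflection amplitude r = (k₁ − k₂)/(k₁ + k₂) = 0.1071; thus R = |r|² = 0.01147, T = 0.9885.

R = 0.0115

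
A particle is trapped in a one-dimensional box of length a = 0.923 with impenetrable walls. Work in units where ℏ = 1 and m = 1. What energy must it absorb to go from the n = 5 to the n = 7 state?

E_n = n²π²ℏ²/(2ma²), so ΔE = (7² − 5²) π²ℏ²/(2ma²).
ΔE = 24 × π² / (2 × 1 × 0.923²) = 139.0.

ΔE = 139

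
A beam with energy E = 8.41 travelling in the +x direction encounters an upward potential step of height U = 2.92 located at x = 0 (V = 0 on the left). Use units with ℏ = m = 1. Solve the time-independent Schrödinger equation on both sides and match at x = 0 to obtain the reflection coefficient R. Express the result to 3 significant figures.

R = 0.0113

On each side the TISE gives plane waves with k = √(2m(E − V))/ℏ: k₁ = √(2·1·8.41) = 4.101, k₂ = √(2·1·5.49) = 3.314.
Continuity of ψ and ψ′ at the step yields the reflection amplitude r = (k₁ − k₂)/(k₁ + k₂) = 0.1062; thus R = |r|² = 0.01128, T = 0.9887.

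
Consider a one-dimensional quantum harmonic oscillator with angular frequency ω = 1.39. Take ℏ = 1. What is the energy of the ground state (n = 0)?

Using E_n = (n + ½)ℏω: E_0 = 0.5 × 1.39 = 0.6950.

E = 0.695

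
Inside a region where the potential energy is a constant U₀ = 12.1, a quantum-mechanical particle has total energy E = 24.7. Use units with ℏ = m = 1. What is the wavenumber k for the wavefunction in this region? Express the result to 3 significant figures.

k = 5.02

With E > U₀ the solution is oscillatory, ψ ∝ e^{±ikx} with k = √(2m(E − U₀))/ℏ.
k = √(2 × 1 × 12.6) = 5.020.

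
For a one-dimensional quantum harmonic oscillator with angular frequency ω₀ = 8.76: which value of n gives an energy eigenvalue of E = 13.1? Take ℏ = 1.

Invert E_n = (n + ½)ℏω₀: n = E/ℏω₀ − ½ = 0.995, so n = 1.

n = 1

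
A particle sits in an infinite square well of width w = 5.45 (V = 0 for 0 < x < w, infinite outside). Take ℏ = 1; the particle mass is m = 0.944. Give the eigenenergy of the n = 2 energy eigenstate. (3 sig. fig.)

Requiring ψ(0) = ψ(w) = 0 quantises k = nπ/w, hence E_n = ℏ²k²/2m = n²π²ℏ²/(2mw²).
E_2 = 2² × π² / (2 × 0.944 × 5.45²) = 0.7040.

E = 0.704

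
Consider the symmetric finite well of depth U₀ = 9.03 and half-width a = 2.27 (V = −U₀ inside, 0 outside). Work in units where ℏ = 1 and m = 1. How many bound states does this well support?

The dimensionless depth is z₀ = a√(2mU₀)/ℏ = 2.27 × √(18.06) = 9.647.
A new bound state (alternating even/odd) appears each time z₀ passes a multiple of π/2, so N = ⌊2z₀/π⌋ + 1 = ⌊6.141⌋ + 1 = 7.

N = 7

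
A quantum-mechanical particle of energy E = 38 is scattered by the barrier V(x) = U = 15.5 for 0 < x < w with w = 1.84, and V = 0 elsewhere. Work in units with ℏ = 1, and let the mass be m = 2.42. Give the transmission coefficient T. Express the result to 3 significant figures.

T = 0.992

Above the barrier the interior wavenumber is k₂ = √(2m(E − U))/ℏ = 10.44, giving phase k₂w = 19.20.
T = [1 + U² sin²(k₂w) / (4E(E − U))]⁻¹ = 1/1.008 = 0.992.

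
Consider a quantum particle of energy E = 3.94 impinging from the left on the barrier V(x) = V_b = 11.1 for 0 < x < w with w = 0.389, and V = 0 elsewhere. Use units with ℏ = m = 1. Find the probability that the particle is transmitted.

E < V_b: inside the barrier ψ ∝ e^{±κx} with κ = √(2m(V_b − E))/ℏ = 3.784.
κw = 1.472, sinh(κw) = 2.064.
Matching ψ, ψ′ at both faces gives T = [1 + V_b² sinh²(κw) / (4E(V_b − E))]⁻¹ = 1/5.653 = 0.177.

T = 0.177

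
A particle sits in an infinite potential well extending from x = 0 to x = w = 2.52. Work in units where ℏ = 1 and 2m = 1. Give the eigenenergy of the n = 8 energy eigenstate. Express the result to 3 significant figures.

The infinite-well eigenfunctions ψ_n = √(2/w) sin(nπx/w) vanish at both walls, giving E_n = n²π²ℏ²/(2mw²).
E_8 = 8² × π² / (2 × 0.5 × 2.52²) = 99.47.

E = 99.5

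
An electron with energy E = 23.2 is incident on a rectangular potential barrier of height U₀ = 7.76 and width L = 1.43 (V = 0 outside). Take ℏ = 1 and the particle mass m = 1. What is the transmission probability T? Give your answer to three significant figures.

T = 0.960

E > U₀: inside the barrier k₂ = √(2m(E − U₀))/ℏ = 5.557, k₂L = 7.946.
T = [1 + U₀² sin²(k₂L) / (4E(E − U₀))]⁻¹ = 1/1.042 = 0.960.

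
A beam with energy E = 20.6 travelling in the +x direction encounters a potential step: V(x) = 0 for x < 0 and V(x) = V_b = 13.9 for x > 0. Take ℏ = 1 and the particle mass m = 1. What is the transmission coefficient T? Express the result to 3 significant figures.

T = 0.925

On each side the TISE gives plane waves with k = √(2m(E − V))/ℏ: k₁ = √(2·1·20.6) = 6.419, k₂ = √(2·1·6.7) = 3.661.
Matching ψ and ψ′ at x = 0 gives r = (k₁ − k₂)/(k₁ + k₂), so R = r² = 0.07488 and T = 1 − R = 0.9251.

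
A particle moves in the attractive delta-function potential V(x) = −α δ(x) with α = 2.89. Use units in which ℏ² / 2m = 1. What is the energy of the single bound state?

E = -2.09

For x ≠ 0 the bound state is ψ ∝ e^{−κ|x|}; integrating the TISE across the delta gives the cusp condition 2κ = 2mα/ℏ², so κ = 1.445.
Then E = −ℏ²κ²/(2m) = −mα²/(2ℏ²) = -2.088.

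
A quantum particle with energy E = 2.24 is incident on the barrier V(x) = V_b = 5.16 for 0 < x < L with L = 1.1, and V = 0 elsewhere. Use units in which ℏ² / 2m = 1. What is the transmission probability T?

T = 0.0876

E < V_b: inside the barrier ψ ∝ e^{±κx} with κ = √(2m(V_b − E))/ℏ = 1.709.
κL = 1.880, sinh(κL) = 3.199.
Matching ψ, ψ′ at both faces gives T = [1 + V_b² sinh²(κL) / (4E(V_b − E))]⁻¹ = 1/11.42 = 0.0876.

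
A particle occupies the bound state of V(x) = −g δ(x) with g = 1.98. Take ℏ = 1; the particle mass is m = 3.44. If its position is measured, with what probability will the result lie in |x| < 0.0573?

The normalised bound state is ψ = √κ e^{−κ|x|} with κ = mg/ℏ² = 6.811.
P(|x| < d) = ∫_{−d}^{d} κ e^{−2κ|x|} dx = 1 − e^{−2κd} = 1 − e^{−0.7806} = 0.5419.

P = 0.542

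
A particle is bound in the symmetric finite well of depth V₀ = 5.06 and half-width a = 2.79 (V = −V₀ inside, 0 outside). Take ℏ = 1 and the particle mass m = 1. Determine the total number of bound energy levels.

Define the well-strength parameter z₀ = (a/ℏ)√(2mV₀) = 2.79 × √(2·1·5.06) = 8.876.
The even/odd transcendental equations gain one root per π/2 in z₀, giving N = 1 + ⌊2z₀/π⌋ = 1 + ⌊5.650⌋ = 6.

N = 6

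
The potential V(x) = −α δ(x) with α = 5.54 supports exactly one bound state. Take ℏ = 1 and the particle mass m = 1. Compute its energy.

E = -15.3

The bound state is ψ(x) = √κ e^{−κ|x|}. The derivative jump ψ'(0⁺) − ψ'(0⁻) = −(2mα/ℏ²)ψ(0) fixes κ = mα/ℏ² = 5.540.
Then E = −ℏ²κ²/(2m) = −mα²/(2ℏ²) = -15.35.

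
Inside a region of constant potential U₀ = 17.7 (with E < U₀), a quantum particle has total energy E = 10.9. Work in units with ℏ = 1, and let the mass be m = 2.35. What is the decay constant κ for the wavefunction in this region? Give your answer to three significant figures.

Since E < U₀ the TISE in this region is ψ'' = κ²ψ with κ = √(2m(U₀ − E))/ℏ.
κ = √(2 × 2.35 × 6.8) = 5.653.

κ = 5.65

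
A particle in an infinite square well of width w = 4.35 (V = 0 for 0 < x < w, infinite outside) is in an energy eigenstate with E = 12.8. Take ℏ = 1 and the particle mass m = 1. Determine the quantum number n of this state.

n = 7

From E_n = n²π²ℏ²/(2mw²) invert to n = √(2mw²E)/(πℏ).
n = (4.35/π) × √(2 × 1 × 12.8) = 7.006 → n = 7.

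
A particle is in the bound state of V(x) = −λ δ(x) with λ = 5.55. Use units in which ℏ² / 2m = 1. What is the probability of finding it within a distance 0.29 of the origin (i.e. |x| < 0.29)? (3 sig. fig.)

The normalised bound state is ψ = √κ e^{−κ|x|} with κ = mλ/ℏ² = 2.775.
P(|x| < d) = ∫_{−d}^{d} κ e^{−2κ|x|} dx = 1 − e^{−2κd} = 1 − e^{−1.610} = 0.8000.

P = 0.800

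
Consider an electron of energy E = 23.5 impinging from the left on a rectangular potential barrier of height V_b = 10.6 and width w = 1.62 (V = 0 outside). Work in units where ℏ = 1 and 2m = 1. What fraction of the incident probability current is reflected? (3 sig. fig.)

R = 0.0183

E > V_b: inside the barrier k₂ = √(2m(E − V_b))/ℏ = 3.592, k₂w = 5.818.
T = [1 + V_b² sin²(k₂w) / (4E(E − V_b))]⁻¹ = 1/1.019 = 0.982.
R = 1 − T = 0.0183.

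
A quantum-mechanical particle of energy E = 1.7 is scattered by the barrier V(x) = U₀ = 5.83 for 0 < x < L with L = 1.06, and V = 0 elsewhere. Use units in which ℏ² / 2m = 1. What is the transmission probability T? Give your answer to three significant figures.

E < U₀: inside the barrier ψ ∝ e^{±κx} with κ = √(2m(U₀ − E))/ℏ = 2.032.
κL = 2.154, sinh(κL) = 4.252.
Matching ψ, ψ′ at both faces gives T = [1 + U₀² sinh²(κL) / (4E(U₀ − E))]⁻¹ = 1/22.88 = 0.0437.

T = 0.0437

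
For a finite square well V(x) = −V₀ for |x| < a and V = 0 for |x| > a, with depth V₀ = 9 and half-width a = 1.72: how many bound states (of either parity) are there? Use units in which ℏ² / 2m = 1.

N = 4

Define the well-strength parameter z₀ = (a/ℏ)√(2mV₀) = 1.72 × √(2·0.5·9) = 5.160.
A new bound state (alternating even/odd) appears each time z₀ passes a multiple of π/2, so N = ⌊2z₀/π⌋ + 1 = ⌊3.285⌋ + 1 = 4.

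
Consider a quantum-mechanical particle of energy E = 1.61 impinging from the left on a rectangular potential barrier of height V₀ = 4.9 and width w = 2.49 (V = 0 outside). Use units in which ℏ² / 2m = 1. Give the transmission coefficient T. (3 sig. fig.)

Since E < V₀ the interior solution is evanescent with decay constant κ = √(2m(V₀ − E))/ℏ = 1.814.
κw = 4.516, sinh(κw) = 45.75.
Matching ψ, ψ′ at both faces gives T = [1 + V₀² sinh²(κw) / (4E(V₀ − E))]⁻¹ = 1/2373 = 0.000421.

T = 0.000421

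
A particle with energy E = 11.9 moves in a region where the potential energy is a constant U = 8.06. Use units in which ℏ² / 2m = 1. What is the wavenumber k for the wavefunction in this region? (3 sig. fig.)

k = 1.96

With E > U the solution is oscillatory, ψ ∝ e^{±ikx} with k = √(2m(E − U))/ℏ.
k = √(2 × 0.5 × 3.84) = 1.960.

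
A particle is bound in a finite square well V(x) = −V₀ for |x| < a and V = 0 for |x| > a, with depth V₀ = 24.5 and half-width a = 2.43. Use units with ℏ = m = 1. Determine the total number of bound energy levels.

The dimensionless depth is z₀ = a√(2mV₀)/ℏ = 2.43 × √(49.00) = 17.01.
The even/odd transcendental equations gain one root per π/2 in z₀, giving N = 1 + ⌊2z₀/π⌋ = 1 + ⌊10.83⌋ = 11.

N = 11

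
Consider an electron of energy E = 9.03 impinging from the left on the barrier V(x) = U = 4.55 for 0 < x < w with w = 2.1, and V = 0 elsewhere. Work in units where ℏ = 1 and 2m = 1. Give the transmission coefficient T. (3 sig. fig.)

T = 0.894

E > U: inside the barrier k₂ = √(2m(E − U))/ℏ = 2.117, k₂w = 4.445.
T = [1 + U² sin²(k₂w) / (4E(E − U))]⁻¹ = 1/1.119 = 0.894.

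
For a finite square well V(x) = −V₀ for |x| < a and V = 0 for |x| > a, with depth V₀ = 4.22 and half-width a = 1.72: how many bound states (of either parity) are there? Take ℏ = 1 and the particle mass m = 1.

N = 4

The dimensionless depth is z₀ = a√(2mV₀)/ℏ = 1.72 × √(8.440) = 4.997.
A new bound state (alternating even/odd) appears each time z₀ passes a multiple of π/2, so N = ⌊2z₀/π⌋ + 1 = ⌊3.181⌋ + 1 = 4.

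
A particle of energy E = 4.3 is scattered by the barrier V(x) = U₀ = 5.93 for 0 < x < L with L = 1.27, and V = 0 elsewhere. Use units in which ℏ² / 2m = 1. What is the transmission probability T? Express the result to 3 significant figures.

T = 0.119

Since E < U₀ the interior solution is evanescent with decay constant κ = √(2m(U₀ − E))/ℏ = 1.277.
κL = 1.621, sinh(κL) = 2.431.
Matching ψ, ψ′ at both faces gives T = [1 + U₀² sinh²(κL) / (4E(U₀ − E))]⁻¹ = 1/8.415 = 0.119.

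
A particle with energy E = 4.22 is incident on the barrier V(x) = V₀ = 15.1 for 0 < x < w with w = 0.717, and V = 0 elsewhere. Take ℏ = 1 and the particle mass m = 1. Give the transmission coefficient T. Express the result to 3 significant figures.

E < V₀: inside the barrier ψ ∝ e^{±κx} with κ = √(2m(V₀ − E))/ℏ = 4.665.
κw = 3.345, sinh(κw) = 14.16.
Matching ψ, ψ′ at both faces gives T = [1 + V₀² sinh²(κw) / (4E(V₀ − E))]⁻¹ = 1/249.8 = 0.00400.

T = 0.00400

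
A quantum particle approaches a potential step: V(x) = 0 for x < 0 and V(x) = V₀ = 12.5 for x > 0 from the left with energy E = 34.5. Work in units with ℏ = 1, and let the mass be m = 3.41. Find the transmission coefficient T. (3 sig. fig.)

T = 0.987

On each side the TISE gives plane waves with k = √(2m(E − V))/ℏ: k₁ = √(2·3.41·34.5) = 15.34, k₂ = √(2·3.41·22) = 12.25.
Continuity of ψ and ψ′ at the step yields the reflection amplitude r = (k₁ − k₂)/(k₁ + k₂) = 0.1120; thus R = |r|² = 0.01255, T = 0.9875.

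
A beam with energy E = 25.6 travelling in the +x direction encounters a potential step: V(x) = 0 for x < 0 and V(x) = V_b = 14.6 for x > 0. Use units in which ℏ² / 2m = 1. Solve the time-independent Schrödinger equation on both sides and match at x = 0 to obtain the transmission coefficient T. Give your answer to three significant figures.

T = 0.957

The wavenumbers are k₁ = √(2mE)/ℏ = 5.060 on the left and k₂ = √(2m(E − V_b))/ℏ = 3.317 on the right.
Continuity of ψ and ψ′ at the step yields the reflection amplitude r = (k₁ − k₂)/(k₁ + k₂) = 0.2081; thus R = |r|² = 0.04330, T = 0.9567.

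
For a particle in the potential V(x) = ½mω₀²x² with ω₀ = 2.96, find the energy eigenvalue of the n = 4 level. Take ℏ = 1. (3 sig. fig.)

Using E_n = (n + ½)ℏω₀: E_4 = 4.5 × 2.96 = 13.32.

E = 13.3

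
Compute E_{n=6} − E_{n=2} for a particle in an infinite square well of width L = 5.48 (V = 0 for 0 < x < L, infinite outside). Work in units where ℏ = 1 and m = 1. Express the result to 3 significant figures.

ΔE = 5.26

E_n = n²π²ℏ²/(2mL²), so ΔE = (6² − 2²) π²ℏ²/(2mL²).
ΔE = 32 × π² / (2 × 1 × 5.48²) = 5.258.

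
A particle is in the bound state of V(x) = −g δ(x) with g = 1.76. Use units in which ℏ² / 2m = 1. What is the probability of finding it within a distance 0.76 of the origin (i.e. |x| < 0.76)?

The normalised bound state is ψ = √κ e^{−κ|x|} with κ = mg/ℏ² = 0.8800.
P(|x| < d) = ∫_{−d}^{d} κ e^{−2κ|x|} dx = 1 − e^{−2κd} = 1 − e^{−1.338} = 0.7375.

P = 0.738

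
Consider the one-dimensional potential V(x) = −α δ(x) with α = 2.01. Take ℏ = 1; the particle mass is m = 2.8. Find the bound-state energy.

The bound state is ψ(x) = √κ e^{−κ|x|}. The derivative jump ψ'(0⁺) − ψ'(0⁻) = −(2mα/ℏ²)ψ(0) fixes κ = mα/ℏ² = 5.628.
Then E = −ℏ²κ²/(2m) = −mα²/(2ℏ²) = -5.656.

E = -5.66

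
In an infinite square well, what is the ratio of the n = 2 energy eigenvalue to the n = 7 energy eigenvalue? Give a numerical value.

Since E_n ∝ n², the ratio is (2/7)² = 0.0816327.

0.0816327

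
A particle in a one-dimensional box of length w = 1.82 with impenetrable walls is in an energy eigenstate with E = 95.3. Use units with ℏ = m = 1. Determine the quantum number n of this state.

For an infinite well E_n = n²π²ℏ²/(2mw²), so n = (w/πℏ)√(2mE).
n = (1.82/π) × √(2 × 1 × 95.3) = 7.998 → n = 8.

n = 8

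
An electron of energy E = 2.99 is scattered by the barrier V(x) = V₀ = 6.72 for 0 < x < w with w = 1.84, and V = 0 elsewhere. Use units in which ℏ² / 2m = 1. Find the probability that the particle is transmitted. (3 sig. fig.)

Since E < V₀ the interior solution is evanescent with decay constant κ = √(2m(V₀ − E))/ℏ = 1.931.
κw = 3.554, sinh(κw) = 17.46.
Matching ψ, ψ′ at both faces gives T = [1 + V₀² sinh²(κw) / (4E(V₀ − E))]⁻¹ = 1/309.4 = 0.00323.

T = 0.00323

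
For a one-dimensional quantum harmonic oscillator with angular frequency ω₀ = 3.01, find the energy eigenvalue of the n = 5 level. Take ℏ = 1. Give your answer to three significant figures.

Using E_n = (n + ½)ℏω₀: E_5 = 5.5 × 3.01 = 16.56.

E = 16.6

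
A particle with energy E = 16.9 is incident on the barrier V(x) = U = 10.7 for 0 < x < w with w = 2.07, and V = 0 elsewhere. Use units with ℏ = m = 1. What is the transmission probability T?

E > U: inside the barrier k₂ = √(2m(E − U))/ℏ = 3.521, k₂w = 7.289.
Matching at both interfaces gives T⁻¹ = 1 + U² sin²(k₂w) / [4E(E − U)] = 1.195, hence T = 0.837.

T = 0.837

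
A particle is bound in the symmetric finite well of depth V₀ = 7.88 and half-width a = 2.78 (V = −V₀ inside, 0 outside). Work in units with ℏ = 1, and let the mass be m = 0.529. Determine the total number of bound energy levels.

N = 6

Define the well-strength parameter z₀ = (a/ℏ)√(2mV₀) = 2.78 × √(2·0.529·7.88) = 8.027.
A new bound state (alternating even/odd) appears each time z₀ passes a multiple of π/2, so N = ⌊2z₀/π⌋ + 1 = ⌊5.110⌋ + 1 = 6.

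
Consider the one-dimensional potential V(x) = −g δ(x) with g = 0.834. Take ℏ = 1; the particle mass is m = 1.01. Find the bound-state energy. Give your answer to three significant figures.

E = -0.351

For x ≠ 0 the bound state is ψ ∝ e^{−κ|x|}; integrating the TISE across the delta gives the cusp condition 2κ = 2mg/ℏ², so κ = 0.8423.
Then E = −ℏ²κ²/(2m) = −mg²/(2ℏ²) = -0.3513.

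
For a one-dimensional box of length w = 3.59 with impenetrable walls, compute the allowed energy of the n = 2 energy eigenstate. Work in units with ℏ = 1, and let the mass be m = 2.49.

E = 0.615

The infinite-well eigenfunctions ψ_n = √(2/w) sin(nπx/w) vanish at both walls, giving E_n = n²π²ℏ²/(2mw²).
E_2 = 2² × π² / (2 × 2.49 × 3.59²) = 0.6151.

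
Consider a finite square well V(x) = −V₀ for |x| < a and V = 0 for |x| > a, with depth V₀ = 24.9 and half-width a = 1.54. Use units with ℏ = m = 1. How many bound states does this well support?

Define the well-strength parameter z₀ = (a/ℏ)√(2mV₀) = 1.54 × √(2·1·24.9) = 10.87.
The even/odd transcendental equations gain one root per π/2 in z₀, giving N = 1 + ⌊2z₀/π⌋ = 1 + ⌊6.919⌋ = 7.

N = 7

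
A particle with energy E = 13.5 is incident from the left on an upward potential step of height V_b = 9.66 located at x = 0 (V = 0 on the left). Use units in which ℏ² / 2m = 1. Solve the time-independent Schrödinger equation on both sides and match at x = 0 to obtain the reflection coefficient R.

On each side the TISE gives plane waves with k = √(2m(E − V))/ℏ: k₁ = √(2·½·13.5) = 3.674, k₂ = √(2·½·3.84) = 1.960.
Continuity of ψ and ψ′ at the step yields the reflection amplitude r = (k₁ − k₂)/(k₁ + k₂) = 0.3043; thus R = |r|² = 0.09263, T = 0.9074.

R = 0.0926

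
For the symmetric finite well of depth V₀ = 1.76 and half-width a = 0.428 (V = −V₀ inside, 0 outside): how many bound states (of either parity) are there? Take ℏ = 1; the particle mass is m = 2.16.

Define the well-strength parameter z₀ = (a/ℏ)√(2mV₀) = 0.428 × √(2·2.16·1.76) = 1.180.
The even/odd transcendental equations gain one root per π/2 in z₀, giving N = 1 + ⌊2z₀/π⌋ = 1 + ⌊0.7513⌋ = 1.

N = 1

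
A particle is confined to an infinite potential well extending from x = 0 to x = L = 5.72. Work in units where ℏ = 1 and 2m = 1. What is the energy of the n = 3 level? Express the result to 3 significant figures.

E = 2.71

Requiring ψ(0) = ψ(L) = 0 quantises k = nπ/L, hence E_n = ℏ²k²/2m = n²π²ℏ²/(2mL²).
E_3 = 3² × π² / (2 × 0.5 × 5.72²) = 2.715.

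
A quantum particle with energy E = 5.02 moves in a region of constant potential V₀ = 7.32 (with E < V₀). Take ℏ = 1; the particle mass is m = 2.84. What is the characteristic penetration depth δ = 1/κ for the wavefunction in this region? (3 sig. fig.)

Since E < V₀ the TISE in this region is ψ'' = κ²ψ with κ = √(2m(V₀ − E))/ℏ.
κ = √(2 × 2.84 × 2.3) = 3.614. The penetration depth is δ = 1/κ = 0.277.

δ = 0.277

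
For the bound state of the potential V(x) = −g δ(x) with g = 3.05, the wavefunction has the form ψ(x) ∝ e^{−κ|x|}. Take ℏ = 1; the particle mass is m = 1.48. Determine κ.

κ = 4.51

Integrating the TISE across x = 0 gives the cusp condition ψ'(0⁺) − ψ'(0⁻) = −(2mg/ℏ²)ψ(0).
With ψ ∝ e^{−κ|x|} this yields −2κ = −2mg/ℏ², so κ = mg/ℏ² = 4.514.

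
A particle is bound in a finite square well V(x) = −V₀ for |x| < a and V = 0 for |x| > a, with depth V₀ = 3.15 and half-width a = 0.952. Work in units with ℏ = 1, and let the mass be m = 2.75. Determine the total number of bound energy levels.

N = 3

Define the well-strength parameter z₀ = (a/ℏ)√(2mV₀) = 0.952 × √(2·2.75·3.15) = 3.963.
A new bound state (alternating even/odd) appears each time z₀ passes a multiple of π/2, so N = ⌊2z₀/π⌋ + 1 = ⌊2.523⌋ + 1 = 3.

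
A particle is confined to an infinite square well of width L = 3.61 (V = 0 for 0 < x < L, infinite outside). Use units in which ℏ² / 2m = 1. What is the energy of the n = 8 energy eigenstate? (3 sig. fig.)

E = 48.5

The infinite-well eigenfunctions ψ_n = √(2/L) sin(nπx/L) vanish at both walls, giving E_n = n²π²ℏ²/(2mL²).
E_8 = 8² × π² / (2 × 0.5 × 3.61²) = 48.47.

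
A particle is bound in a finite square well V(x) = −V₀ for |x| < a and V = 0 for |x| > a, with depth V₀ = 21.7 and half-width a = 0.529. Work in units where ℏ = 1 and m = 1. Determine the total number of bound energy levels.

Define the well-strength parameter z₀ = (a/ℏ)√(2mV₀) = 0.529 × √(2·1·21.7) = 3.485.
The even/odd transcendental equations gain one root per π/2 in z₀, giving N = 1 + ⌊2z₀/π⌋ = 1 + ⌊2.219⌋ = 3.

N = 3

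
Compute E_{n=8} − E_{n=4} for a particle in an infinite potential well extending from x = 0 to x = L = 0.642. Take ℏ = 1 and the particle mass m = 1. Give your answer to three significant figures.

E_n = n²π²ℏ²/(2mL²), so ΔE = (8² − 4²) π²ℏ²/(2mL²).
ΔE = 48 × π² / (2 × 1 × 0.642²) = 574.7.

ΔE = 575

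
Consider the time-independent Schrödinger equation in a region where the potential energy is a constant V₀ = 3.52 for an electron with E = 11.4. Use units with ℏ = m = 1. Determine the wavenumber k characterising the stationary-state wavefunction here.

k = 3.97

With E > V₀ the solution is oscillatory, ψ ∝ e^{±ikx} with k = √(2m(E − V₀))/ℏ.
k = √(2 × 1 × 7.88) = 3.970.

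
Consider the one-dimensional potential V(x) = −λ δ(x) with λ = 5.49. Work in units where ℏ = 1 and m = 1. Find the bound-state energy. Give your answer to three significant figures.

For x ≠ 0 the bound state is ψ ∝ e^{−κ|x|}; integrating the TISE across the delta gives the cusp condition 2κ = 2mλ/ℏ², so κ = 5.490.
Then E = −ℏ²κ²/(2m) = −mλ²/(2ℏ²) = -15.07.

E = -15.1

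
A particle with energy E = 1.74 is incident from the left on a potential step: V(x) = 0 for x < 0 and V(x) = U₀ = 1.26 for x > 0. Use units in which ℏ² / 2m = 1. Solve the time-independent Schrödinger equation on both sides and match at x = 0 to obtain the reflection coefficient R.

On each side the TISE gives plane waves with k = √(2m(E − V))/ℏ: k₁ = √(2·½·1.74) = 1.319, k₂ = √(2·½·0.48) = 0.6928.
Matching ψ and ψ′ at x = 0 gives r = (k₁ − k₂)/(k₁ + k₂), so R = r² = 0.09690 and T = 1 − R = 0.9031.

R = 0.0969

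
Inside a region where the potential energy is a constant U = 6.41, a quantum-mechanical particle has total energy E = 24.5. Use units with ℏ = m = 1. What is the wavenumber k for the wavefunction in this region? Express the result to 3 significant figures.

With E > U the solution is oscillatory, ψ ∝ e^{±ikx} with k = √(2m(E − U))/ℏ.
k = √(2 × 1 × 18.09) = 6.015.

k = 6.01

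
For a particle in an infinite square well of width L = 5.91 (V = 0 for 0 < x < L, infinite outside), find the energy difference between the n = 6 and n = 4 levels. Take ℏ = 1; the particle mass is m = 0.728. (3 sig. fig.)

E_n = n²π²ℏ²/(2mL²), so ΔE = (6² − 4²) π²ℏ²/(2mL²).
ΔE = 20 × π² / (2 × 0.728 × 5.91²) = 3.881.

ΔE = 3.88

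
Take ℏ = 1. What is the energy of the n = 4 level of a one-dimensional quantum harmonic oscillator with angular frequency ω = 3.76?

E = 16.9

The oscillator eigenvalues are E_n = ℏω(n + ½), so E_4 = 3.76 × 4.5 = 16.92.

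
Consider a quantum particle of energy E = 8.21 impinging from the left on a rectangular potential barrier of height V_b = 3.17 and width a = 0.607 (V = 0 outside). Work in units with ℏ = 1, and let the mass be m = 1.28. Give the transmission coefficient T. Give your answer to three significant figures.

T = 0.961

E > V_b: inside the barrier k₂ = √(2m(E − V_b))/ℏ = 3.592, k₂a = 2.180.
T = [1 + V_b² sin²(k₂a) / (4E(E − V_b))]⁻¹ = 1/1.041 = 0.961.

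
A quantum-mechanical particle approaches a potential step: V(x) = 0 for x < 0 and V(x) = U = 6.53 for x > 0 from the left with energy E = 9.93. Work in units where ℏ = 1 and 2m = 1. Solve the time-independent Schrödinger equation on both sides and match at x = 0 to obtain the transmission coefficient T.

T = 0.932

The wavenumbers are k₁ = √(2mE)/ℏ = 3.151 on the left and k₂ = √(2m(E − U))/ℏ = 1.844 on the right.
Continuity of ψ and ψ′ at the step yields the reflection amplitude r = (k₁ − k₂)/(k₁ + k₂) = 0.2617; thus R = |r|² = 0.06849, T = 0.9315.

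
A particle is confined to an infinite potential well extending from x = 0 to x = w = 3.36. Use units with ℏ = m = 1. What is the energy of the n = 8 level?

E = 28.0

The infinite-well eigenfunctions ψ_n = √(2/w) sin(nπx/w) vanish at both walls, giving E_n = n²π²ℏ²/(2mw²).
E_8 = 8² × π² / (2 × 1 × 3.36²) = 27.98.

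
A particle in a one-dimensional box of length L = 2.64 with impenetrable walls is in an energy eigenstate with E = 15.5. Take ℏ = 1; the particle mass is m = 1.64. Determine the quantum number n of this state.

n = 6

For an infinite well E_n = n²π²ℏ²/(2mL²), so n = (L/πℏ)√(2mE).
n = (2.64/π) × √(2 × 1.64 × 15.5) = 5.992 → n = 6.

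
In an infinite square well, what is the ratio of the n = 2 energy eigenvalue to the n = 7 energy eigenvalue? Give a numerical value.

0.0816327

E_n = n²π²ℏ²/(2mL²) so the ratio is n₂²/n₁² = 4/49 = 0.0816327.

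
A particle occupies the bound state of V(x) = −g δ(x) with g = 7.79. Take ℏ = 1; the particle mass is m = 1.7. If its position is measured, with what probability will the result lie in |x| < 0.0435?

The normalised bound state is ψ = √κ e^{−κ|x|} with κ = mg/ℏ² = 13.24.
P(|x| < d) = ∫_{−d}^{d} κ e^{−2κ|x|} dx = 1 − e^{−2κd} = 1 − e^{−1.152} = 0.6840.

P = 0.684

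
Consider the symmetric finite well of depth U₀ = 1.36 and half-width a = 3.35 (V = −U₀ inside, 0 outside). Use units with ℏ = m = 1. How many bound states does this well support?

Define the well-strength parameter z₀ = (a/ℏ)√(2mU₀) = 3.35 × √(2·1·1.36) = 5.525.
A new bound state (alternating even/odd) appears each time z₀ passes a multiple of π/2, so N = ⌊2z₀/π⌋ + 1 = ⌊3.517⌋ + 1 = 4.

N = 4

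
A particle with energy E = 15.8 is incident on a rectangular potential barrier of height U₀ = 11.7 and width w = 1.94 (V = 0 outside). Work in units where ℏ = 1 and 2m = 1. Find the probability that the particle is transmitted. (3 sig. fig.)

E > U₀: inside the barrier k₂ = √(2m(E − U₀))/ℏ = 2.025, k₂w = 3.928.
Matching at both interfaces gives T⁻¹ = 1 + U₀² sin²(k₂w) / [4E(E − U₀)] = 1.265, hence T = 0.791.

T = 0.791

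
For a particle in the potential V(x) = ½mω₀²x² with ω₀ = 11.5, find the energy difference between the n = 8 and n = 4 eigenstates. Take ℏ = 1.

E_n = ℏω₀(n + ½), so ΔE = (8 − 4) ℏω₀ = 4 × 11.5 = 46.00.

ΔE = 46.0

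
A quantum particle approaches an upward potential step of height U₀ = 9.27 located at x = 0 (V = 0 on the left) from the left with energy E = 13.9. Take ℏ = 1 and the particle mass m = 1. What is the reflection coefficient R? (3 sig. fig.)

On each side the TISE gives plane waves with k = √(2m(E − V))/ℏ: k₁ = √(2·1·13.9) = 5.273, k₂ = √(2·1·4.63) = 3.043.
Continuity of ψ and ψ′ at the step yields the reflection amplitude r = (k₁ − k₂)/(k₁ + k₂) = 0.2681; thus R = |r|² = 0.07189, T = 0.9281.

R = 0.0719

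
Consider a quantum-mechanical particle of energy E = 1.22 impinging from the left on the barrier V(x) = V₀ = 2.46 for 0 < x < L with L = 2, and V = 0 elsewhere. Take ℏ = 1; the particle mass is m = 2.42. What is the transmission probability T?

T = 0.000222

Since E < V₀ the interior solution is evanescent with decay constant κ = √(2m(V₀ − E))/ℏ = 2.450.
κL = 4.900, sinh(κL) = 67.12.
Matching ψ, ψ′ at both faces gives T = [1 + V₀² sinh²(κL) / (4E(V₀ − E))]⁻¹ = 1/4506 = 0.000222.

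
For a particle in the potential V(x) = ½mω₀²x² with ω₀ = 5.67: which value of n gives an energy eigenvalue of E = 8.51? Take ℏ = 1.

E_n = ℏω₀(n + ½) ⇒ n = E/(ℏω₀) − ½ = 8.51/5.67 − 0.5 = 1.001 → n = 1.

n = 1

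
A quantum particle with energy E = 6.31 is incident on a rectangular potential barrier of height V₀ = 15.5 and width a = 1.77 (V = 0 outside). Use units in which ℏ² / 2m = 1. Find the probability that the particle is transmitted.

E < V₀: inside the barrier ψ ∝ e^{±κx} with κ = √(2m(V₀ − E))/ℏ = 3.032.
κa = 5.366, sinh(κa) = 107.0.
Matching ψ, ψ′ at both faces gives T = [1 + V₀² sinh²(κa) / (4E(V₀ − E))]⁻¹ = 1/11850 = 0.0000844.

T = 0.0000844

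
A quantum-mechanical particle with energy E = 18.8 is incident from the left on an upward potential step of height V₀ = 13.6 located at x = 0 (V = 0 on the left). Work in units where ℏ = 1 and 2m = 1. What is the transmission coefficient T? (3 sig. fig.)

The wavenumbers are k₁ = √(2mE)/ℏ = 4.336 on the left and k₂ = √(2m(E − V₀))/ℏ = 2.280 on the right.
Continuity of ψ and ψ′ at the step yields the reflection amplitude r = (k₁ − k₂)/(k₁ + k₂) = 0.3107; thus R = |r|² = 0.09652, T = 0.9035.

T = 0.903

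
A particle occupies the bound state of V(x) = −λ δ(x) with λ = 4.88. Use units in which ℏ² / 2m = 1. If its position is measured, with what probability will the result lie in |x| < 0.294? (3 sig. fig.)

P = 0.762

The normalised bound state is ψ = √κ e^{−κ|x|} with κ = mλ/ℏ² = 2.440.
P(|x| < d) = ∫_{−d}^{d} κ e^{−2κ|x|} dx = 1 − e^{−2κd} = 1 − e^{−1.435} = 0.7618.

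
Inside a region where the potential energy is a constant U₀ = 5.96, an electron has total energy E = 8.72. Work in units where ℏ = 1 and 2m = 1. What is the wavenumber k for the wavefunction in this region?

k = 1.66

With E > U₀ the solution is oscillatory, ψ ∝ e^{±ikx} with k = √(2m(E − U₀))/ℏ.
k = √(2 × 0.5 × 2.76) = 1.661.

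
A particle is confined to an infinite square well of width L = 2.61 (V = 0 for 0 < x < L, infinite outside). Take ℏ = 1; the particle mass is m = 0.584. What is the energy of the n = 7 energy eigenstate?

E = 60.8

The infinite-well eigenfunctions ψ_n = √(2/L) sin(nπx/L) vanish at both walls, giving E_n = n²π²ℏ²/(2mL²).
E_7 = 7² × π² / (2 × 0.584 × 2.61²) = 60.78.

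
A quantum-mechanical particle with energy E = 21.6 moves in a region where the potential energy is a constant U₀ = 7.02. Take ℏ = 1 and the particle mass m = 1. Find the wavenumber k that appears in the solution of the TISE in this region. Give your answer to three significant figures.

k = 5.40

With E > U₀ the solution is oscillatory, ψ ∝ e^{±ikx} with k = √(2m(E − U₀))/ℏ.
k = √(2 × 1 × 14.58) = 5.400.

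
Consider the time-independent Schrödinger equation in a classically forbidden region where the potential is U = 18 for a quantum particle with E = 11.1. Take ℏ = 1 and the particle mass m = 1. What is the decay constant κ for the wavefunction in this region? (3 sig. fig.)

κ = 3.71

Since E < U the TISE in this region is ψ'' = κ²ψ with κ = √(2m(U − E))/ℏ.
κ = √(2 × 1 × 6.9) = 3.715.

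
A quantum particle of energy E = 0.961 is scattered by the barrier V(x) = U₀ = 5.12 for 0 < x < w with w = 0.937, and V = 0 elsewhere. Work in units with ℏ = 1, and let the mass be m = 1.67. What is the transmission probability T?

Since E < U₀ the interior solution is evanescent with decay constant κ = √(2m(U₀ − E))/ℏ = 3.727.
κw = 3.492, sinh(κw) = 16.41.
Matching ψ, ψ′ at both faces gives T = [1 + U₀² sinh²(κw) / (4E(U₀ − E))]⁻¹ = 1/442.8 = 0.00226.

T = 0.00226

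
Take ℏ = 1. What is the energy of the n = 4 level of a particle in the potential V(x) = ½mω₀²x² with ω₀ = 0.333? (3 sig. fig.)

E = 1.50

The oscillator eigenvalues are E_n = ℏω₀(n + ½), so E_4 = 0.333 × 4.5 = 1.499.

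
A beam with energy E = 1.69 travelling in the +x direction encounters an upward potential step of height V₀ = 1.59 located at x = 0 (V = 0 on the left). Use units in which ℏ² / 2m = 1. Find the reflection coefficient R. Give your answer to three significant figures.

R = 0.370

On each side the TISE gives plane waves with k = √(2m(E − V))/ℏ: k₁ = √(2·½·1.69) = 1.300, k₂ = √(2·½·0.1) = 0.3162.
Matching ψ and ψ′ at x = 0 gives r = (k₁ − k₂)/(k₁ + k₂), so R = r² = 0.3705 and T = 1 − R = 0.6295.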